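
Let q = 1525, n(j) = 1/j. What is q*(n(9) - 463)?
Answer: -6353150/9 ≈ -7.0591e+5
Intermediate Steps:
q*(n(9) - 463) = 1525*(1/9 - 463) = 1525*(⅑ - 463) = 1525*(-4166/9) = -6353150/9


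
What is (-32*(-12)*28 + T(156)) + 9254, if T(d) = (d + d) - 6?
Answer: 20312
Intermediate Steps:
T(d) = -6 + 2*d (T(d) = 2*d - 6 = -6 + 2*d)
(-32*(-12)*28 + T(156)) + 9254 = (-32*(-12)*28 + (-6 + 2*156)) + 9254 = (384*28 + (-6 + 312)) + 9254 = (10752 + 306) + 9254 = 11058 + 9254 = 20312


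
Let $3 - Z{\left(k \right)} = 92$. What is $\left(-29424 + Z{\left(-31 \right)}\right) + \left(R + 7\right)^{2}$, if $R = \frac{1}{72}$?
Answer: $- \frac{152740367}{5184} \approx -29464.0$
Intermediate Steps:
$R = \frac{1}{72} \approx 0.013889$
$Z{\left(k \right)} = -89$ ($Z{\left(k \right)} = 3 - 92 = -89$)
$\left(-29424 + Z{\left(-31 \right)}\right) + \left(R + 7\right)^{2} = \left(-29424 - 89\right) + \left(\frac{1}{72} + 7\right)^{2} = -29513 + \left(\frac{505}{72}\right)^{2} = -29513 + \frac{255025}{5184} = - \frac{152740367}{5184}$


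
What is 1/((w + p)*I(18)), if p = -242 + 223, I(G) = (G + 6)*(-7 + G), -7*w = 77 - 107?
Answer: -7/27192 ≈ -0.00025743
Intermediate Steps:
w = 30/7 (w = -(77 - 107)/7 = -1/7*(-30) = 30/7 ≈ 4.2857)
I(G) = (-7 + G)*(6 + G) (I(G) = (6 + G)*(-7 + G) = (-7 + G)*(6 + G))
p = -19
1/((w + p)*I(18)) = 1/((30/7 - 19)*(-42 + 18**2 - 1*18)) = 1/(-103*(-42 + 324 - 18)/7) = 1/(-103/7*264) = 1/(-27192/7) = -7/27192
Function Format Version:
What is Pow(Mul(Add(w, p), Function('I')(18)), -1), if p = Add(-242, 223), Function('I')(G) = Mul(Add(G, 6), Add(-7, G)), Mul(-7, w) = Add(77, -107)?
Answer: Rational(-7, 27192) ≈ -0.00025743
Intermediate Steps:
w = Rational(30, 7) (w = Mul(Rational(-1, 7), Add(77, -107)) = Mul(Rational(-1, 7), -30) = Rational(30, 7) ≈ 4.2857)
Function('I')(G) = Mul(Add(-7, G), Add(6, G)) (Function('I')(G) = Mul(Add(6, G), Add(-7, G)) = Mul(Add(-7, G), Add(6, G)))
p = -19
Pow(Mul(Add(w, p), Function('I')(18)), -1) = Pow(Mul(Add(Rational(30, 7), -19), Add(-42, Pow(18, 2), Mul(-1, 18))), -1) = Pow(Mul(Rational(-103, 7), Add(-42, 324, -18)), -1) = Pow(Mul(Rational(-103, 7), 264), -1) = Pow(Rational(-27192, 7), -1) = Rational(-7, 27192)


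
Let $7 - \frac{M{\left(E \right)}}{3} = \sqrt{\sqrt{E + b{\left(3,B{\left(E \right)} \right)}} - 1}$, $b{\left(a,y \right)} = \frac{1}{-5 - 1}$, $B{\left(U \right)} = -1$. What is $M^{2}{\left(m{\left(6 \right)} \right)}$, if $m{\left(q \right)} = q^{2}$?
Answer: $\frac{\left(42 - \sqrt{6} \sqrt{-6 + \sqrt{1290}}\right)^{2}}{4} \approx 204.52$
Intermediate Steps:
$b{\left(a,y \right)} = - \frac{1}{6}$ ($b{\left(a,y \right)} = \frac{1}{-6} = - \frac{1}{6}$)
$M{\left(E \right)} = 21 - 3 \sqrt{-1 + \sqrt{- \frac{1}{6} + E}}$ ($M{\left(E \right)} = 21 - 3 \sqrt{\sqrt{E - \frac{1}{6}} - 1} = 21 - 3 \sqrt{\sqrt{- \frac{1}{6} + E} - 1} = 21 - 3 \sqrt{-1 + \sqrt{- \frac{1}{6} + E}}$)
$M^{2}{\left(m{\left(6 \right)} \right)} = \left(21 - \frac{\sqrt{-36 + 6 \sqrt{6} \sqrt{-1 + 6 \cdot 6^{2}}}}{2}\right)^{2} = \left(21 - \frac{\sqrt{-36 + 6 \sqrt{6} \sqrt{-1 + 6 \cdot 36}}}{2}\right)^{2} = \left(21 - \frac{\sqrt{-36 + 6 \sqrt{6} \sqrt{-1 + 216}}}{2}\right)^{2} = \left(21 - \frac{\sqrt{-36 + 6 \sqrt{6} \sqrt{215}}}{2}\right)^{2} = \left(21 - \frac{\sqrt{-36 + 6 \sqrt{1290}}}{2}\right)^{2}$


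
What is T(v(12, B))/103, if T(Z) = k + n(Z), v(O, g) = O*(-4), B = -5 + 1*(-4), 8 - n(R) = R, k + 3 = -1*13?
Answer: 40/103 ≈ 0.38835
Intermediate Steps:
k = -16 (k = -3 - 1*13 = -3 - 13 = -16)
n(R) = 8 - R
B = -9 (B = -5 - 4 = -9)
v(O, g) = -4*O
T(Z) = -8 - Z (T(Z) = -16 + (8 - Z) = -8 - Z)
T(v(12, B))/103 = (-8 - (-4)*12)/103 = (-8 - 1*(-48))*(1/103) = (-8 + 48)*(1/103) = 40*(1/103) = 40/103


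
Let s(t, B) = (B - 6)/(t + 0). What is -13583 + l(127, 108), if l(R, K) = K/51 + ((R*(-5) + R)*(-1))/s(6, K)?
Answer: -13551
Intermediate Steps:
s(t, B) = (-6 + B)/t
l(R, K) = K/51 + 4*R/(-1 + K/6) (l(R, K) = K/51 + ((R*(-5) + R)*(-1))/(((-6 + K)/6)) = K*(1/51) + ((-5*R + R)*(-1))/(((-6 + K)/6)) = K/51 + (-4*R*(-1))/(-1 + K/6) = K/51 + (4*R)/(-1 + K/6) = K/51 + 4*R/(-1 + K/6))
-13583 + l(127, 108) = -13583 + (1224*127 + 108*(-6 + 108))/(51*(-6 + 108)) = -13583 + (1/51)*(155448 + 108*102)/102 = -13583 + (1/51)*(1/102)*(155448 + 11016) = -13583 + (1/51)*(1/102)*166464 = -13583 + 32 = -13551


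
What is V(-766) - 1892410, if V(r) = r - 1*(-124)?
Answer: -1893052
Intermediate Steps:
V(r) = 124 + r (V(r) = r + 124 = 124 + r)
V(-766) - 1892410 = (124 - 766) - 1892410 = -642 - 1892410 = -1893052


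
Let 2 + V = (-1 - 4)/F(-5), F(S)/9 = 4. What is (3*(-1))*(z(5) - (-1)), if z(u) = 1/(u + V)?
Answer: -417/103 ≈ -4.0485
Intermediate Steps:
F(S) = 36 (F(S) = 9*4 = 36)
V = -77/36 (V = -2 + (-1 - 4)/36 = -2 - 5*1/36 = -2 - 5/36 = -77/36 ≈ -2.1389)
z(u) = 1/(-77/36 + u) (z(u) = 1/(u - 77/36) = 1/(-77/36 + u))
(3*(-1))*(z(5) - (-1)) = (3*(-1))*(36/(-77 + 36*5) - (-1)) = -3*(36/(-77 + 180) - 1*(-1)) = -3*(36/103 + 1) = -3*139/103 = -417/103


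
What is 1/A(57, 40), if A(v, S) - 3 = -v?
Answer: -1/54 ≈ -0.018519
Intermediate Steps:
A(v, S) = 3 - v
1/A(57, 40) = 1/(3 - 1*57) = 1/(3 - 57) = 1/(-54) = -1/54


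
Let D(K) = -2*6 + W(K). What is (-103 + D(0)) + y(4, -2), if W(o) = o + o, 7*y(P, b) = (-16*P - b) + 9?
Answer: -858/7 ≈ -122.57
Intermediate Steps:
y(P, b) = 9/7 - 16*P/7 - b/7 (y(P, b) = ((-16*P - b) + 9)/7 = ((-b - 16*P) + 9)/7 = (9 - b - 16*P)/7 = 9/7 - 16*P/7 - b/7)
W(o) = 2*o
D(K) = -12 + 2*K (D(K) = -2*6 + 2*K = -12 + 2*K)
(-103 + D(0)) + y(4, -2) = (-103 + (-12 + 2*0)) + (9/7 - 16/7*4 - ⅐*(-2)) = (-103 + (-12 + 0)) + (9/7 - 64/7 + 2/7) = (-103 - 12) - 53/7 = -115 - 53/7 = -858/7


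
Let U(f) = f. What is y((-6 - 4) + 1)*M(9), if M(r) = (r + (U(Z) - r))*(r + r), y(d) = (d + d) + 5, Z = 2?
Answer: -468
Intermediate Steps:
y(d) = 5 + 2*d (y(d) = 2*d + 5 = 5 + 2*d)
M(r) = 4*r (M(r) = (r + (2 - r))*(r + r) = 2*(2*r) = 4*r)
y((-6 - 4) + 1)*M(9) = (5 + 2*((-6 - 4) + 1))*(4*9) = (5 + 2*(-10 + 1))*36 = (5 + 2*(-9))*36 = (5 - 18)*36 = -13*36 = -468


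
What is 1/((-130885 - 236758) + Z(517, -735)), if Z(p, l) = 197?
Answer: -1/367446 ≈ -2.7215e-6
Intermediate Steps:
1/((-130885 - 236758) + Z(517, -735)) = 1/((-130885 - 236758) + 197) = 1/(-367643 + 197) = 1/(-367446) = -1/367446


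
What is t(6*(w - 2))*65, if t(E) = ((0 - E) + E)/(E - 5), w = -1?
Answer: 0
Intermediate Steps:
t(E) = 0 (t(E) = (-E + E)/(-5 + E) = 0/(-5 + E) = 0)
t(6*(w - 2))*65 = 0*65 = 0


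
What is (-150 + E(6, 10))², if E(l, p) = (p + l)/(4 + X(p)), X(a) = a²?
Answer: 3794704/169 ≈ 22454.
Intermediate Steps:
E(l, p) = (l + p)/(4 + p²) (E(l, p) = (p + l)/(4 + p²) = (l + p)/(4 + p²))
(-150 + E(6, 10))² = (-150 + (6 + 10)/(4 + 10²))² = (-150 + 16/(4 + 100))² = (-150 + 16/104)² = (-150 + (1/104)*16)² = (-150 + 2/13)² = (-1948/13)² = 3794704/169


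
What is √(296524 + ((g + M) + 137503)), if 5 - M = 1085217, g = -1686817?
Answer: 3*I*√259778 ≈ 1529.1*I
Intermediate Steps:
M = -1085212 (M = 5 - 1*1085217 = 5 - 1085217 = -1085212)
√(296524 + ((g + M) + 137503)) = √(296524 + ((-1686817 - 1085212) + 137503)) = √(296524 + (-2772029 + 137503)) = √(296524 - 2634526) = √(-2338002) = 3*I*√259778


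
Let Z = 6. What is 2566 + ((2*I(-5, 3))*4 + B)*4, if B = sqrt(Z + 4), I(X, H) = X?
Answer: 2406 + 4*sqrt(10) ≈ 2418.6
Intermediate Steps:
B = sqrt(10) (B = sqrt(6 + 4) = sqrt(10) ≈ 3.1623)
2566 + ((2*I(-5, 3))*4 + B)*4 = 2566 + ((2*(-5))*4 + sqrt(10))*4 = 2566 + (-10*4 + sqrt(10))*4 = 2566 + (-40 + sqrt(10))*4 = 2566 + (-160 + 4*sqrt(10)) = 2406 + 4*sqrt(10)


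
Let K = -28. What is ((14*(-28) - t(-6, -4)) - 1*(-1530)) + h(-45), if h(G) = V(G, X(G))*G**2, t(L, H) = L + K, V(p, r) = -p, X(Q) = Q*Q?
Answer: 92297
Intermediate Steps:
X(Q) = Q**2
t(L, H) = -28 + L (t(L, H) = L - 28 = -28 + L)
h(G) = -G**3 (h(G) = (-G)*G**2 = -G**3)
((14*(-28) - t(-6, -4)) - 1*(-1530)) + h(-45) = ((14*(-28) - (-28 - 6)) - 1*(-1530)) - 1*(-45)**3 = ((-392 - 1*(-34)) + 1530) - 1*(-91125) = ((-392 + 34) + 1530) + 91125 = (-358 + 1530) + 91125 = 1172 + 91125 = 92297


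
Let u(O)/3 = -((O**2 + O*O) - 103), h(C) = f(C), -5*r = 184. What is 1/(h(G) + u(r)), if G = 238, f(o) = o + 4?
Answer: -25/189361 ≈ -0.00013202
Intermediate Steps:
r = -184/5 (r = -1/5*184 = -184/5 ≈ -36.800)
f(o) = 4 + o
h(C) = 4 + C
u(O) = 309 - 6*O**2 (u(O) = 3*(-((O**2 + O*O) - 103)) = 3*(-((O**2 + O**2) - 103)) = 3*(-(2*O**2 - 103)) = 3*(-(-103 + 2*O**2)) = 3*(103 - 2*O**2) = 309 - 6*O**2)
1/(h(G) + u(r)) = 1/((4 + 238) + (309 - 6*(-184/5)**2)) = 1/(242 + (309 - 6*33856/25)) = 1/(242 + (309 - 203136/25)) = 1/(242 - 195411/25) = 1/(-189361/25) = -25/189361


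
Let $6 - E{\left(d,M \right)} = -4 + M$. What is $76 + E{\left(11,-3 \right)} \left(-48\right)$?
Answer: $-548$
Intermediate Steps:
$E{\left(d,M \right)} = 10 - M$ ($E{\left(d,M \right)} = 6 - \left(-4 + M\right) = 10 - M$)
$76 + E{\left(11,-3 \right)} \left(-48\right) = 76 + \left(10 - -3\right) \left(-48\right) = 76 + \left(10 + 3\right) \left(-48\right) = 76 + 13 \left(-48\right) = 76 - 624 = -548$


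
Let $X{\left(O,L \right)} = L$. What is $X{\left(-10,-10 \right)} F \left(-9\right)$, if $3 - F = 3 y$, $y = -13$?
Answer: $3780$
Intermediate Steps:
$F = 42$ ($F = 3 - 3 \left(-13\right) = 3 - -39 = 3 + 39 = 42$)
$X{\left(-10,-10 \right)} F \left(-9\right) = \left(-10\right) 42 \left(-9\right) = \left(-420\right) \left(-9\right) = 3780$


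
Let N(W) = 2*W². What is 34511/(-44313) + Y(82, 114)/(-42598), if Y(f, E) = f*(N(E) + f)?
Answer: -48107153431/943822587 ≈ -50.971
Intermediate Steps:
Y(f, E) = f*(f + 2*E²) (Y(f, E) = f*(2*E² + f) = f*(f + 2*E²))
34511/(-44313) + Y(82, 114)/(-42598) = 34511/(-44313) + (82*(82 + 2*114²))/(-42598) = 34511*(-1/44313) + (82*(82 + 2*12996))*(-1/42598) = -34511/44313 + (82*(82 + 25992))*(-1/42598) = -34511/44313 + (82*26074)*(-1/42598) = -34511/44313 + 2138068*(-1/42598) = -34511/44313 - 1069034/21299 = -48107153431/943822587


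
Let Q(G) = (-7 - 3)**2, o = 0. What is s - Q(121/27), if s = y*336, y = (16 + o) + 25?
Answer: 13676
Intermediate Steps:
y = 41 (y = (16 + 0) + 25 = 16 + 25 = 41)
Q(G) = 100 (Q(G) = (-10)**2 = 100)
s = 13776 (s = 41*336 = 13776)
s - Q(121/27) = 13776 - 1*100 = 13776 - 100 = 13676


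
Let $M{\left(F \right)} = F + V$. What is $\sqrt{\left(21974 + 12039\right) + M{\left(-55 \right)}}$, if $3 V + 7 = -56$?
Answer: $\sqrt{33937} \approx 184.22$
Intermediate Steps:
$V = -21$ ($V = - \frac{7}{3} + \frac{1}{3} \left(-56\right) = - \frac{7}{3} - \frac{56}{3} = -21$)
$M{\left(F \right)} = -21 + F$ ($M{\left(F \right)} = F - 21 = -21 + F$)
$\sqrt{\left(21974 + 12039\right) + M{\left(-55 \right)}} = \sqrt{\left(21974 + 12039\right) - 76} = \sqrt{34013 - 76} = \sqrt{33937}$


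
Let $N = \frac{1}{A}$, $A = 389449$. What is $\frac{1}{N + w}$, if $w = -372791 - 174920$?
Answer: $- \frac{389449}{213305501238} \approx -1.8258 \cdot 10^{-6}$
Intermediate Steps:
$N = \frac{1}{389449} \approx 2.5677 \cdot 10^{-6}$
$w = -547711$
$\frac{1}{N + w} = \frac{1}{\frac{1}{389449} - 547711} = \frac{1}{- \frac{213305501238}{389449}} = - \frac{389449}{213305501238}$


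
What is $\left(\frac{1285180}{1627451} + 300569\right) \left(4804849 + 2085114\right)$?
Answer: $\frac{3370312248048732437}{1627451} \approx 2.0709 \cdot 10^{12}$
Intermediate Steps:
$\left(\frac{1285180}{1627451} + 300569\right) \left(4804849 + 2085114\right) = \left(1285180 \cdot \frac{1}{1627451} + 300569\right) 6889963 = \left(\frac{1285180}{1627451} + 300569\right) 6889963 = \frac{489162604799}{1627451} \cdot 6889963 = \frac{3370312248048732437}{1627451}$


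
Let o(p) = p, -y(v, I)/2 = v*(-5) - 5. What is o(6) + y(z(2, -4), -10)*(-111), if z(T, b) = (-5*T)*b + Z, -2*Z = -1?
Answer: -46059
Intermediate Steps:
Z = ½ (Z = -½*(-1) = ½ ≈ 0.50000)
z(T, b) = ½ - 5*T*b (z(T, b) = (-5*T)*b + ½ = -5*T*b + ½ = ½ - 5*T*b)
y(v, I) = 10 + 10*v (y(v, I) = -2*(v*(-5) - 5) = -2*(-5*v - 5) = -2*(-5 - 5*v) = 10 + 10*v)
o(6) + y(z(2, -4), -10)*(-111) = 6 + (10 + 10*(½ - 5*2*(-4)))*(-111) = 6 + (10 + 10*(½ + 40))*(-111) = 6 + (10 + 10*(81/2))*(-111) = 6 + (10 + 405)*(-111) = 6 + 415*(-111) = 6 - 46065 = -46059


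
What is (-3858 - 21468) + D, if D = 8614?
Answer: -16712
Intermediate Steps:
(-3858 - 21468) + D = (-3858 - 21468) + 8614 = -25326 + 8614 = -16712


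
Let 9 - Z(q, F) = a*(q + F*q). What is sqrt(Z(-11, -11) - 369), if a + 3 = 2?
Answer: 5*I*sqrt(10) ≈ 15.811*I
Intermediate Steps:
a = -1 (a = -3 + 2 = -1)
Z(q, F) = 9 + q + F*q (Z(q, F) = 9 - (-1)*(q + F*q) = 9 - (-q - F*q) = 9 + (q + F*q) = 9 + q + F*q)
sqrt(Z(-11, -11) - 369) = sqrt((9 - 11 - 11*(-11)) - 369) = sqrt((9 - 11 + 121) - 369) = sqrt(119 - 369) = sqrt(-250) = 5*I*sqrt(10)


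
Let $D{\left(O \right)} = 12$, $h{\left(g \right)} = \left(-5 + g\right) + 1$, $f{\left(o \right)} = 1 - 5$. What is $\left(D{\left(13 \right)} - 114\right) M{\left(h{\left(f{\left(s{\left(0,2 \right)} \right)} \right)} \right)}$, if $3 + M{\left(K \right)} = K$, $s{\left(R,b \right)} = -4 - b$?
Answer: $1122$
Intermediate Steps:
$f{\left(o \right)} = -4$ ($f{\left(o \right)} = 1 - 5 = -4$)
$h{\left(g \right)} = -4 + g$
$M{\left(K \right)} = -3 + K$
$\left(D{\left(13 \right)} - 114\right) M{\left(h{\left(f{\left(s{\left(0,2 \right)} \right)} \right)} \right)} = \left(12 - 114\right) \left(-3 - 8\right) = - 102 \left(-3 - 8\right) = \left(-102\right) \left(-11\right) = 1122$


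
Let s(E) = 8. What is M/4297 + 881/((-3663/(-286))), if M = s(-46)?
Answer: 98429746/1430901 ≈ 68.789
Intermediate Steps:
M = 8
M/4297 + 881/((-3663/(-286))) = 8/4297 + 881/((-3663/(-286))) = 8*(1/4297) + 881/((-3663*(-1/286))) = 8/4297 + 881/(333/26) = 8/4297 + 881*(26/333) = 8/4297 + 22906/333 = 98429746/1430901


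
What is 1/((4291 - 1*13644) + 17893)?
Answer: 1/8540 ≈ 0.00011710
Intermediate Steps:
1/((4291 - 1*13644) + 17893) = 1/((4291 - 13644) + 17893) = 1/(-9353 + 17893) = 1/8540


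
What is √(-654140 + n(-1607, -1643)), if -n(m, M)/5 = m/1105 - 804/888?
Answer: 3*I*√19438750730542/16354 ≈ 808.78*I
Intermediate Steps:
n(m, M) = 335/74 - m/221 (n(m, M) = -5*(m/1105 - 804/888) = -5*(m*(1/1105) - 804*1/888) = -5*(m/1105 - 67/74) = -5*(-67/74 + m/1105) = 335/74 - m/221)
√(-654140 + n(-1607, -1643)) = √(-654140 + (335/74 - 1/221*(-1607))) = √(-654140 + (335/74 + 1607/221)) = √(-654140 + 192953/16354) = √(-10697612607/16354) = 3*I*√19438750730542/16354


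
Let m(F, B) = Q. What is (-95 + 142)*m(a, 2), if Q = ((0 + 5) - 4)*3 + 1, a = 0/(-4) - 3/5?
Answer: 188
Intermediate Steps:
a = -⅗ (a = 0*(-¼) - 3*⅕ = 0 - ⅗ = -⅗ ≈ -0.60000)
Q = 4 (Q = (5 - 4)*3 + 1 = 1*3 + 1 = 3 + 1 = 4)
m(F, B) = 4
(-95 + 142)*m(a, 2) = (-95 + 142)*4 = 47*4 = 188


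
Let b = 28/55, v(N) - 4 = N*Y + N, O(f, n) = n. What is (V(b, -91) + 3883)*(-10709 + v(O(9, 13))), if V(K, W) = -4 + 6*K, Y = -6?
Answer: -459907002/11 ≈ -4.1810e+7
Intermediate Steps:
v(N) = 4 - 5*N (v(N) = 4 + (N*(-6) + N) = 4 + (-6*N + N) = 4 - 5*N)
b = 28/55 (b = 28*(1/55) = 28/55 ≈ 0.50909)
(V(b, -91) + 3883)*(-10709 + v(O(9, 13))) = ((-4 + 6*(28/55)) + 3883)*(-10709 + (4 - 5*13)) = ((-4 + 168/55) + 3883)*(-10709 + (4 - 65)) = (-52/55 + 3883)*(-10709 - 61) = (213513/55)*(-10770) = -459907002/11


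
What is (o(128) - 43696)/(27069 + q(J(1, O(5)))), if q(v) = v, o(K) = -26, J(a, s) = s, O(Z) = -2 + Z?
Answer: -2429/1504 ≈ -1.6150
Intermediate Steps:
(o(128) - 43696)/(27069 + q(J(1, O(5)))) = (-26 - 43696)/(27069 + (-2 + 5)) = -43722/(27069 + 3) = -43722/27072 = -43722*1/27072 = -2429/1504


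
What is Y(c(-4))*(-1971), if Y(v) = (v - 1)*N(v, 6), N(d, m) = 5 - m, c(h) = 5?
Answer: 7884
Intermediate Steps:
Y(v) = 1 - v (Y(v) = (v - 1)*(5 - 1*6) = (-1 + v)*(5 - 6) = (-1 + v)*(-1) = 1 - v)
Y(c(-4))*(-1971) = (1 - 1*5)*(-1971) = (1 - 5)*(-1971) = -4*(-1971) = 7884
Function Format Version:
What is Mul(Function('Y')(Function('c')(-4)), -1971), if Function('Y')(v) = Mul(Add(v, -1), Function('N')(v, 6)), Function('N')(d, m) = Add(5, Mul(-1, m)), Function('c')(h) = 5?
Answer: 7884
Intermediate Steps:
Function('Y')(v) = Add(1, Mul(-1, v)) (Function('Y')(v) = Mul(Add(v, -1), Add(5, Mul(-1, 6))) = Mul(Add(-1, v), Add(5, -6)) = Mul(Add(-1, v), -1) = Add(1, Mul(-1, v)))
Mul(Function('Y')(Function('c')(-4)), -1971) = Mul(Add(1, Mul(-1, 5)), -1971) = Mul(Add(1, -5), -1971) = Mul(-4, -1971) = 7884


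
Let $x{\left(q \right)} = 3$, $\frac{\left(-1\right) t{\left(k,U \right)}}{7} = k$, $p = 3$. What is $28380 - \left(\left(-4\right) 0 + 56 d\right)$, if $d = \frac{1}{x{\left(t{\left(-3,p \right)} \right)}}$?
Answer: $\frac{85084}{3} \approx 28361.0$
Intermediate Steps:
$t{\left(k,U \right)} = - 7 k$
$d = \frac{1}{3} \approx 0.33333$
$28380 - \left(\left(-4\right) 0 + 56 d\right) = 28380 - \left(\left(-4\right) 0 + 56 \cdot \frac{1}{3}\right) = 28380 - \left(0 + \frac{56}{3}\right) = 28380 - \frac{56}{3} = \frac{85084}{3}$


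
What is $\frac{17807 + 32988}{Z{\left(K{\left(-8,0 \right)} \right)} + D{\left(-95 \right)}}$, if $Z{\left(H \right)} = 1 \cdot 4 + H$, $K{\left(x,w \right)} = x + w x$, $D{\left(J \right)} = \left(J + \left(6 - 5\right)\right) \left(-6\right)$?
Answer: $\frac{10159}{112} \approx 90.705$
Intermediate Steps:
$D{\left(J \right)} = -6 - 6 J$ ($D{\left(J \right)} = \left(J + \left(6 - 5\right)\right) \left(-6\right) = \left(J + 1\right) \left(-6\right) = \left(1 + J\right) \left(-6\right) = -6 - 6 J$)
$Z{\left(H \right)} = 4 + H$
$\frac{17807 + 32988}{Z{\left(K{\left(-8,0 \right)} \right)} + D{\left(-95 \right)}} = \frac{17807 + 32988}{\left(4 - 8 \left(1 + 0\right)\right) - -564} = \frac{50795}{\left(4 - 8\right) + \left(-6 + 570\right)} = \frac{50795}{\left(4 - 8\right) + 564} = \frac{50795}{-4 + 564} = \frac{50795}{560} = 50795 \cdot \frac{1}{560} = \frac{10159}{112}$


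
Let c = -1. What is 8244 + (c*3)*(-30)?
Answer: 8334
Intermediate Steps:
8244 + (c*3)*(-30) = 8244 - 1*3*(-30) = 8244 - 3*(-30) = 8244 + 90 = 8334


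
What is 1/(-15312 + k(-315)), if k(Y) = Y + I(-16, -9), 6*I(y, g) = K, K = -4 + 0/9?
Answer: -3/46883 ≈ -6.3989e-5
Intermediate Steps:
K = -4 (K = -4 + 0*(1/9) = -4 + 0 = -4)
I(y, g) = -2/3 (I(y, g) = (1/6)*(-4) = -2/3)
k(Y) = -2/3 + Y (k(Y) = Y - 2/3 = -2/3 + Y)
1/(-15312 + k(-315)) = 1/(-15312 + (-2/3 - 315)) = 1/(-15312 - 947/3) = 1/(-46883/3) = -3/46883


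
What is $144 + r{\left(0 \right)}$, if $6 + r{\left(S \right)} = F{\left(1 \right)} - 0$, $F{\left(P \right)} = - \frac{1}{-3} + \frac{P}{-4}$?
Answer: $\frac{1657}{12} \approx 138.08$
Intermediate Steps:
$F{\left(P \right)} = \frac{1}{3} - \frac{P}{4}$ ($F{\left(P \right)} = \left(-1\right) \left(- \frac{1}{3}\right) + P \left(- \frac{1}{4}\right) = \frac{1}{3} - \frac{P}{4}$)
$r{\left(S \right)} = - \frac{71}{12}$ ($r{\left(S \right)} = -6 + \left(\left(\frac{1}{3} - \frac{1}{4}\right) - 0\right) = -6 + \left(\left(\frac{1}{3} - \frac{1}{4}\right) + 0\right) = -6 + \left(\frac{1}{12} + 0\right) = -6 + \frac{1}{12} = - \frac{71}{12}$)
$144 + r{\left(0 \right)} = 144 - \frac{71}{12} = \frac{1657}{12}$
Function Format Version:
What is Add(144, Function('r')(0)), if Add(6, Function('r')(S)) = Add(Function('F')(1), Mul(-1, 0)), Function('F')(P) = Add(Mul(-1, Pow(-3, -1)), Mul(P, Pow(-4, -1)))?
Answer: Rational(1657, 12) ≈ 138.08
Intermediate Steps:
Function('F')(P) = Add(Rational(1, 3), Mul(Rational(-1, 4), P)) (Function('F')(P) = Add(Mul(-1, Rational(-1, 3)), Mul(P, Rational(-1, 4))) = Add(Rational(1, 3), Mul(Rational(-1, 4), P)))
Function('r')(S) = Rational(-71, 12) (Function('r')(S) = Add(-6, Add(Add(Rational(1, 3), Mul(Rational(-1, 4), 1)), Mul(-1, 0))) = Add(-6, Add(Add(Rational(1, 3), Rational(-1, 4)), 0)) = Add(-6, Add(Rational(1, 12), 0)) = Add(-6, Rational(1, 12)) = Rational(-71, 12))
Add(144, Function('r')(0)) = Add(144, Rational(-71, 12)) = Rational(1657, 12)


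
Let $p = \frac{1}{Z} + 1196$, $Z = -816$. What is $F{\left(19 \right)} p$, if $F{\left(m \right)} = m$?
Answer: $\frac{18542765}{816} \approx 22724.0$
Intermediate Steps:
$p = \frac{975935}{816}$ ($p = \frac{1}{-816} + 1196 = - \frac{1}{816} + 1196 = \frac{975935}{816} \approx 1196.0$)
$F{\left(19 \right)} p = 19 \cdot \frac{975935}{816} = \frac{18542765}{816}$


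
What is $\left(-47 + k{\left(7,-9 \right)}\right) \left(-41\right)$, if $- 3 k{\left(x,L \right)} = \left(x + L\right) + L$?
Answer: $\frac{5330}{3} \approx 1776.7$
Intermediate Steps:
$k{\left(x,L \right)} = - \frac{2 L}{3} - \frac{x}{3}$ ($k{\left(x,L \right)} = - \frac{\left(x + L\right) + L}{3} = - \frac{\left(L + x\right) + L}{3} = - \frac{x + 2 L}{3} = - \frac{2 L}{3} - \frac{x}{3}$)
$\left(-47 + k{\left(7,-9 \right)}\right) \left(-41\right) = \left(-47 - - \frac{11}{3}\right) \left(-41\right) = \left(-47 + \left(6 - \frac{7}{3}\right)\right) \left(-41\right) = \left(-47 + \frac{11}{3}\right) \left(-41\right) = \left(- \frac{130}{3}\right) \left(-41\right) = \frac{5330}{3}$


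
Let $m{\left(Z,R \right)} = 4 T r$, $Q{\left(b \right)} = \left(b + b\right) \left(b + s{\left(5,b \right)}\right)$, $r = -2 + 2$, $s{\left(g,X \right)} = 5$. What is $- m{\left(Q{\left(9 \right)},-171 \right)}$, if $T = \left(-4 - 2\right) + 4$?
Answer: $0$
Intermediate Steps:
$T = -2$ ($T = -6 + 4 = -2$)
$r = 0$
$Q{\left(b \right)} = 2 b \left(5 + b\right)$ ($Q{\left(b \right)} = \left(b + b\right) \left(b + 5\right) = 2 b \left(5 + b\right)$)
$m{\left(Z,R \right)} = 0$ ($m{\left(Z,R \right)} = 4 \left(-2\right) 0 = \left(-8\right) 0 = 0$)
$- m{\left(Q{\left(9 \right)},-171 \right)} = \left(-1\right) 0 = 0$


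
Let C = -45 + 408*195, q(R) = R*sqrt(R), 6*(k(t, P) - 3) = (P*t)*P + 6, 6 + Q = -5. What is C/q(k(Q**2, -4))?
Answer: 47709*sqrt(15)/13720 ≈ 13.468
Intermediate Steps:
Q = -11 (Q = -6 - 5 = -11)
k(t, P) = 4 + t*P**2/6 (k(t, P) = 3 + ((P*t)*P + 6)/6 = 3 + (t*P**2 + 6)/6 = 3 + (6 + t*P**2)/6 = 3 + (1 + t*P**2/6) = 4 + t*P**2/6)
q(R) = R**(3/2)
C = 79515 (C = -45 + 79560 = 79515)
C/q(k(Q**2, -4)) = 79515/((4 + (1/6)*(-11)**2*(-4)**2)**(3/2)) = 79515/((4 + (1/6)*121*16)**(3/2)) = 79515/((4 + 968/3)**(3/2)) = 79515/((980/3)**(3/2)) = 79515/((13720*sqrt(15)/9)) = 79515*(3*sqrt(15)/68600) = 47709*sqrt(15)/13720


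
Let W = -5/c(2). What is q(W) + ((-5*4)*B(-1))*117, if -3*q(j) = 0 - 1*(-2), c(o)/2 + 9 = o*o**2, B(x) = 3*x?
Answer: 21058/3 ≈ 7019.3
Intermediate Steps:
c(o) = -18 + 2*o**3 (c(o) = -18 + 2*(o*o**2) = -18 + 2*o**3)
W = 5/2 (W = -5/(-18 + 2*2**3) = -5/(-18 + 2*8) = -5/(-18 + 16) = -5/(-2) = -5*(-1/2) = 5/2 ≈ 2.5000)
q(j) = -2/3 (q(j) = -(0 - 1*(-2))/3 = -(0 + 2)/3 = -1/3*2 = -2/3)
q(W) + ((-5*4)*B(-1))*117 = -2/3 + ((-5*4)*(3*(-1)))*117 = -2/3 - 20*(-3)*117 = -2/3 + 60*117 = -2/3 + 7020 = 21058/3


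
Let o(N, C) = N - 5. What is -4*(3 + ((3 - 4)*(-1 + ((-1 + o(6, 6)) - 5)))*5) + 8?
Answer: -124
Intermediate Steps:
o(N, C) = -5 + N
-4*(3 + ((3 - 4)*(-1 + ((-1 + o(6, 6)) - 5)))*5) + 8 = -4*(3 + ((3 - 4)*(-1 + ((-1 + (-5 + 6)) - 5)))*5) + 8 = -4*(3 - (-1 + ((-1 + 1) - 5))*5) + 8 = -4*(3 - (-1 + (0 - 5))*5) + 8 = -4*(3 - (-1 - 5)*5) + 8 = -4*(3 - 1*(-6)*5) + 8 = -4*(3 + 6*5) + 8 = -4*(3 + 30) + 8 = -4*33 + 8 = -132 + 8 = -124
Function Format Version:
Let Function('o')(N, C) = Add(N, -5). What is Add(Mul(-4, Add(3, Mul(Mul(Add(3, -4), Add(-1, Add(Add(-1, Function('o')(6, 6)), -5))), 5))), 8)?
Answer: -124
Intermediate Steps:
Function('o')(N, C) = Add(-5, N)
Add(Mul(-4, Add(3, Mul(Mul(Add(3, -4), Add(-1, Add(Add(-1, Function('o')(6, 6)), -5))), 5))), 8) = Add(Mul(-4, Add(3, Mul(Mul(Add(3, -4), Add(-1, Add(Add(-1, Add(-5, 6)), -5))), 5))), 8) = Add(Mul(-4, Add(3, Mul(Mul(-1, Add(-1, Add(Add(-1, 1), -5))), 5))), 8) = Add(Mul(-4, Add(3, Mul(Mul(-1, Add(-1, Add(0, -5))), 5))), 8) = Add(Mul(-4, Add(3, Mul(Mul(-1, Add(-1, -5)), 5))), 8) = Add(Mul(-4, Add(3, Mul(Mul(-1, -6), 5))), 8) = Add(Mul(-4, Add(3, Mul(6, 5))), 8) = Add(Mul(-4, Add(3, 30)), 8) = Add(Mul(-4, 33), 8) = Add(-132, 8) = -124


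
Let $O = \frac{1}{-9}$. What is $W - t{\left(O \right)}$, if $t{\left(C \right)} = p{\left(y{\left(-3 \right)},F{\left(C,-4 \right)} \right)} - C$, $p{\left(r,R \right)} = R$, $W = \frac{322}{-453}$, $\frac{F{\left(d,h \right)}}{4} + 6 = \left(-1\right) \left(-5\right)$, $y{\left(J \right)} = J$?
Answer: $\frac{4319}{1359} \approx 3.1781$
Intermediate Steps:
$F{\left(d,h \right)} = -4$ ($F{\left(d,h \right)} = -24 + 4 \left(\left(-1\right) \left(-5\right)\right) = -24 + 4 \cdot 5 = -24 + 20 = -4$)
$W = - \frac{322}{453}$ ($W = 322 \left(- \frac{1}{453}\right) = - \frac{322}{453} \approx -0.71082$)
$O = - \frac{1}{9} \approx -0.11111$
$t{\left(C \right)} = -4 - C$
$W - t{\left(O \right)} = - \frac{322}{453} - \left(-4 - - \frac{1}{9}\right) = - \frac{322}{453} - \left(-4 + \frac{1}{9}\right) = - \frac{322}{453} - - \frac{35}{9} = - \frac{322}{453} + \frac{35}{9} = \frac{4319}{1359}$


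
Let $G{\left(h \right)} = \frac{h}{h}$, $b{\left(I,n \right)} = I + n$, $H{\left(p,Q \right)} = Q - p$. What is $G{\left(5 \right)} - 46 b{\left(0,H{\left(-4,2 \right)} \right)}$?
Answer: $-275$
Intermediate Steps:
$G{\left(h \right)} = 1$
$G{\left(5 \right)} - 46 b{\left(0,H{\left(-4,2 \right)} \right)} = 1 - 46 \left(0 + \left(2 - -4\right)\right) = 1 - 46 \left(0 + \left(2 + 4\right)\right) = 1 - 46 \left(0 + 6\right) = 1 - 276 = -275$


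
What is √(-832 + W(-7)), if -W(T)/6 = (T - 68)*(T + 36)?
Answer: √12218 ≈ 110.54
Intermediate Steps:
W(T) = -6*(-68 + T)*(36 + T) (W(T) = -6*(T - 68)*(T + 36) = -6*(-68 + T)*(36 + T))
√(-832 + W(-7)) = √(-832 + (14688 - 6*(-7)² + 192*(-7))) = √(-832 + (14688 - 6*49 - 1344)) = √(-832 + (14688 - 294 - 1344)) = √(-832 + 13050) = √12218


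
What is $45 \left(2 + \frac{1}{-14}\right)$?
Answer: $\frac{1215}{14} \approx 86.786$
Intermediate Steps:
$45 \left(2 + \frac{1}{-14}\right) = 45 \left(2 - \frac{1}{14}\right) = 45 \cdot \frac{27}{14} = \frac{1215}{14}$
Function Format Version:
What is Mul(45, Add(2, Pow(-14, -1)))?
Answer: Rational(1215, 14) ≈ 86.786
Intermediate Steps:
Mul(45, Add(2, Pow(-14, -1))) = Mul(45, Add(2, Rational(-1, 14))) = Mul(45, Rational(27, 14)) = Rational(1215, 14)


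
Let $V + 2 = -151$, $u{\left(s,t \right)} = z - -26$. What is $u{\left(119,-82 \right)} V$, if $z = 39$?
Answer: $-9945$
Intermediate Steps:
$u{\left(s,t \right)} = 65$ ($u{\left(s,t \right)} = 39 - -26 = 39 + 26 = 65$)
$V = -153$ ($V = -2 - 151 = -153$)
$u{\left(119,-82 \right)} V = 65 \left(-153\right) = -9945$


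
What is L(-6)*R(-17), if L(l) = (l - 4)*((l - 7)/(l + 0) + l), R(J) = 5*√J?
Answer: 575*I*√17/3 ≈ 790.26*I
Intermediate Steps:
L(l) = (-4 + l)*(l + (-7 + l)/l) (L(l) = (-4 + l)*((-7 + l)/l + l) = (-4 + l)*(l + (-7 + l)/l))
L(-6)*R(-17) = (-11 + (-6)² - 3*(-6) + 28/(-6))*(5*√(-17)) = (-11 + 36 + 18 + 28*(-⅙))*(5*(I*√17)) = (-11 + 36 + 18 - 14/3)*(5*I*√17) = 115*(5*I*√17)/3 = 575*I*√17/3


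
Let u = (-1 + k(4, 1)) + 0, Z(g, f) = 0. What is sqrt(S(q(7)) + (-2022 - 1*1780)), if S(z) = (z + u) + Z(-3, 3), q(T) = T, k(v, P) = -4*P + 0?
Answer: 10*I*sqrt(38) ≈ 61.644*I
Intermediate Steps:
k(v, P) = -4*P
u = -5 (u = (-1 - 4*1) + 0 = (-1 - 4) + 0 = -5 + 0 = -5)
S(z) = -5 + z (S(z) = (z - 5) + 0 = (-5 + z) + 0 = -5 + z)
sqrt(S(q(7)) + (-2022 - 1*1780)) = sqrt((-5 + 7) + (-2022 - 1*1780)) = sqrt(2 + (-2022 - 1780)) = sqrt(2 - 3802) = sqrt(-3800) = 10*I*sqrt(38)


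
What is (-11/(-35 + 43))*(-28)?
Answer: 77/2 ≈ 38.500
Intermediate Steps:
(-11/(-35 + 43))*(-28) = (-11/8)*(-28) = ((⅛)*(-11))*(-28) = -11/8*(-28) = 77/2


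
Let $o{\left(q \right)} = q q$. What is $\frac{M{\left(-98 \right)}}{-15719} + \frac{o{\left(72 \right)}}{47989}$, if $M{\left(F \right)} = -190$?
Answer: $\frac{90605206}{754339091} \approx 0.12011$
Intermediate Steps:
$o{\left(q \right)} = q^{2}$
$\frac{M{\left(-98 \right)}}{-15719} + \frac{o{\left(72 \right)}}{47989} = - \frac{190}{-15719} + \frac{72^{2}}{47989} = \left(-190\right) \left(- \frac{1}{15719}\right) + 5184 \cdot \frac{1}{47989} = \frac{190}{15719} + \frac{5184}{47989} = \frac{90605206}{754339091}$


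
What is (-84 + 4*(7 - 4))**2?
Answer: 5184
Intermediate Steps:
(-84 + 4*(7 - 4))**2 = (-84 + 4*3)**2 = (-84 + 12)**2 = (-72)**2 = 5184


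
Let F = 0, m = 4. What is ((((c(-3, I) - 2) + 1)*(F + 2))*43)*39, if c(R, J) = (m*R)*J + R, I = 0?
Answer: -13416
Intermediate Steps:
c(R, J) = R + 4*J*R (c(R, J) = (4*R)*J + R = 4*J*R + R = R + 4*J*R)
((((c(-3, I) - 2) + 1)*(F + 2))*43)*39 = ((((-3*(1 + 4*0) - 2) + 1)*(0 + 2))*43)*39 = ((((-3*(1 + 0) - 2) + 1)*2)*43)*39 = ((((-3*1 - 2) + 1)*2)*43)*39 = ((((-3 - 2) + 1)*2)*43)*39 = (((-5 + 1)*2)*43)*39 = (-4*2*43)*39 = -8*43*39 = -344*39 = -13416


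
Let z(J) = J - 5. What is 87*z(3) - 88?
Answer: -262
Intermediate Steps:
z(J) = -5 + J
87*z(3) - 88 = 87*(-5 + 3) - 88 = 87*(-2) - 88 = -174 - 88 = -262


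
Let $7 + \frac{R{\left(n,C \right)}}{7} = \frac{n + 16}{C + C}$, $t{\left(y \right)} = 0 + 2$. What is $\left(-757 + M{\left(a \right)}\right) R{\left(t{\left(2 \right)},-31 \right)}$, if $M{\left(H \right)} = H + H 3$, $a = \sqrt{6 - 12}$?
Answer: $\frac{1197574}{31} - \frac{6328 i \sqrt{6}}{31} \approx 38631.0 - 500.01 i$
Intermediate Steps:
$a = i \sqrt{6}$ ($a = \sqrt{-6} = i \sqrt{6} \approx 2.4495 i$)
$M{\left(H \right)} = 4 H$ ($M{\left(H \right)} = H + 3 H = 4 H$)
$t{\left(y \right)} = 2$
$R{\left(n,C \right)} = -49 + \frac{7 \left(16 + n\right)}{2 C}$ ($R{\left(n,C \right)} = -49 + 7 \frac{n + 16}{C + C} = -49 + 7 \frac{16 + n}{2 C} = -49 + \frac{7 \left(16 + n\right)}{2 C}$)
$\left(-757 + M{\left(a \right)}\right) R{\left(t{\left(2 \right)},-31 \right)} = \left(-757 + 4 i \sqrt{6}\right) \frac{7 \left(16 + 2 - -434\right)}{2 \left(-31\right)} = \left(-757 + 4 i \sqrt{6}\right) \frac{7}{2} \left(- \frac{1}{31}\right) \left(16 + 2 + 434\right) = \left(-757 + 4 i \sqrt{6}\right) \frac{7}{2} \left(- \frac{1}{31}\right) 452 = \left(-757 + 4 i \sqrt{6}\right) \left(- \frac{1582}{31}\right) = \frac{1197574}{31} - \frac{6328 i \sqrt{6}}{31}$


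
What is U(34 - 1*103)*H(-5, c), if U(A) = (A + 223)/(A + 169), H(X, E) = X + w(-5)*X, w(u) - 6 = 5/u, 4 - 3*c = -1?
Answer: -231/5 ≈ -46.200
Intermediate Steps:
c = 5/3 (c = 4/3 - ⅓*(-1) = 4/3 + ⅓ = 5/3 ≈ 1.6667)
w(u) = 6 + 5/u
H(X, E) = 6*X (H(X, E) = X + (6 + 5/(-5))*X = X + (6 + 5*(-⅕))*X = X + (6 - 1)*X = X + 5*X = 6*X)
U(A) = (223 + A)/(169 + A)
U(34 - 1*103)*H(-5, c) = ((223 + (34 - 1*103))/(169 + (34 - 1*103)))*(6*(-5)) = ((223 + (34 - 103))/(169 + (34 - 103)))*(-30) = ((223 - 69)/(169 - 69))*(-30) = (154/100)*(-30) = ((1/100)*154)*(-30) = (77/50)*(-30) = -231/5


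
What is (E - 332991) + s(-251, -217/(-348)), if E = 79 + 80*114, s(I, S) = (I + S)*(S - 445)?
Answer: -25738307135/121104 ≈ -2.1253e+5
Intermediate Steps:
s(I, S) = (-445 + S)*(I + S) (s(I, S) = (I + S)*(-445 + S) = (-445 + S)*(I + S))
E = 9199 (E = 79 + 9120 = 9199)
(E - 332991) + s(-251, -217/(-348)) = (9199 - 332991) + ((-217/(-348))² - 445*(-251) - (-96565)/(-348) - (-54467)/(-348)) = -323792 + ((-217*(-1/348))² + 111695 - (-96565)*(-1)/348 - (-54467)*(-1)/348) = -323792 + ((217/348)² + 111695 - 445*217/348 - 251*217/348) = -323792 + (47089/121104 + 111695 - 96565/348 - 54467/348) = -323792 + 13474199233/121104 = -25738307135/121104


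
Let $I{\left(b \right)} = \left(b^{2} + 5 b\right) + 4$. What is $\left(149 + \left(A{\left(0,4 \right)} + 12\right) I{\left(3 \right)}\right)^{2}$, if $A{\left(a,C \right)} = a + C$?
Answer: $356409$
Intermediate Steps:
$A{\left(a,C \right)} = C + a$
$I{\left(b \right)} = 4 + b^{2} + 5 b$
$\left(149 + \left(A{\left(0,4 \right)} + 12\right) I{\left(3 \right)}\right)^{2} = \left(149 + \left(\left(4 + 0\right) + 12\right) \left(4 + 3^{2} + 5 \cdot 3\right)\right)^{2} = \left(149 + \left(4 + 12\right) \left(4 + 9 + 15\right)\right)^{2} = \left(149 + 16 \cdot 28\right)^{2} = \left(149 + 448\right)^{2} = 597^{2} = 356409$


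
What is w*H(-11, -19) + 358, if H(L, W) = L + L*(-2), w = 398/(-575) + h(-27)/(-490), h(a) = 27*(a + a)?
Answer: 10794313/28175 ≈ 383.12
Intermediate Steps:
h(a) = 54*a (h(a) = 27*(2*a) = 54*a)
w = 64333/28175 (w = 398/(-575) + (54*(-27))/(-490) = 398*(-1/575) - 1458*(-1/490) = -398/575 + 729/245 = 64333/28175 ≈ 2.2833)
H(L, W) = -L (H(L, W) = L - 2*L = -L)
w*H(-11, -19) + 358 = 64333*(-1*(-11))/28175 + 358 = (64333/28175)*11 + 358 = 707663/28175 + 358 = 10794313/28175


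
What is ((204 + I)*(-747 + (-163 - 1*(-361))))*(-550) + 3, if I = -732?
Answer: -159429597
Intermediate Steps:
((204 + I)*(-747 + (-163 - 1*(-361))))*(-550) + 3 = ((204 - 732)*(-747 + (-163 - 1*(-361))))*(-550) + 3 = -528*(-747 + (-163 + 361))*(-550) + 3 = -528*(-747 + 198)*(-550) + 3 = -528*(-549)*(-550) + 3 = 289872*(-550) + 3 = -159429600 + 3 = -159429597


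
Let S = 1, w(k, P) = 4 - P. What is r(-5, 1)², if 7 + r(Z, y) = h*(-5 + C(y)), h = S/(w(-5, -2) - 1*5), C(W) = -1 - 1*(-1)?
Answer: 144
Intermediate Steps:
C(W) = 0 (C(W) = -1 + 1 = 0)
h = 1 (h = 1/((4 - 1*(-2)) - 1*5) = 1/((4 + 2) - 5) = 1/(6 - 5) = 1/1 = 1*1 = 1)
r(Z, y) = -12 (r(Z, y) = -7 + 1*(-5 + 0) = -7 + 1*(-5) = -7 - 5 = -12)
r(-5, 1)² = (-12)² = 144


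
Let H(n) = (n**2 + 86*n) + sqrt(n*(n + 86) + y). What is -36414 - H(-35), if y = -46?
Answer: -34629 - I*sqrt(1831) ≈ -34629.0 - 42.79*I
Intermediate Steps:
H(n) = n**2 + sqrt(-46 + n*(86 + n)) + 86*n (H(n) = (n**2 + 86*n) + sqrt(n*(n + 86) - 46) = (n**2 + 86*n) + sqrt(n*(86 + n) - 46) = (n**2 + 86*n) + sqrt(-46 + n*(86 + n)) = n**2 + sqrt(-46 + n*(86 + n)) + 86*n)
-36414 - H(-35) = -36414 - ((-35)**2 + sqrt(-46 + (-35)**2 + 86*(-35)) + 86*(-35)) = -36414 - (1225 + sqrt(-46 + 1225 - 3010) - 3010) = -36414 - (1225 + sqrt(-1831) - 3010) = -36414 - (1225 + I*sqrt(1831) - 3010) = -36414 - (-1785 + I*sqrt(1831)) = -36414 + (1785 - I*sqrt(1831)) = -34629 - I*sqrt(1831)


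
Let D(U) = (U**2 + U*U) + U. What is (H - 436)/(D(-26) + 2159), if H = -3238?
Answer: -3674/3485 ≈ -1.0542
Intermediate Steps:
D(U) = U + 2*U**2 (D(U) = (U**2 + U**2) + U = 2*U**2 + U = U + 2*U**2)
(H - 436)/(D(-26) + 2159) = (-3238 - 436)/(-26*(1 + 2*(-26)) + 2159) = -3674/(-26*(1 - 52) + 2159) = -3674/(-26*(-51) + 2159) = -3674/(1326 + 2159) = -3674/3485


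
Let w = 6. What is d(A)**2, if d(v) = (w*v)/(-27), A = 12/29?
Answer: 64/7569 ≈ 0.0084555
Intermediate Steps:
A = 12/29 (A = 12*(1/29) = 12/29 ≈ 0.41379)
d(v) = -2*v/9 (d(v) = (6*v)/(-27) = (6*v)*(-1/27) = -2*v/9)
d(A)**2 = (-2/9*12/29)**2 = (-8/87)**2 = 64/7569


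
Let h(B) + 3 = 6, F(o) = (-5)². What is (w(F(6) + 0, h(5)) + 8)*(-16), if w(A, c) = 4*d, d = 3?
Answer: -320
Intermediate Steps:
F(o) = 25
h(B) = 3 (h(B) = -3 + 6 = 3)
w(A, c) = 12 (w(A, c) = 4*3 = 12)
(w(F(6) + 0, h(5)) + 8)*(-16) = (12 + 8)*(-16) = 20*(-16) = -320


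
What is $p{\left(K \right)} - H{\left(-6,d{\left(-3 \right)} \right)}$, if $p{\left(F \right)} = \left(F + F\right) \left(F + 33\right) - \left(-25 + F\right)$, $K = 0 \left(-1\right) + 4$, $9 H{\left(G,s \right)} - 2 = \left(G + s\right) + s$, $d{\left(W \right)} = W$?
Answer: $\frac{2863}{9} \approx 318.11$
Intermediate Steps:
$H{\left(G,s \right)} = \frac{2}{9} + \frac{G}{9} + \frac{2 s}{9}$ ($H{\left(G,s \right)} = \frac{2}{9} + \frac{\left(G + s\right) + s}{9} = \frac{2}{9} + \frac{G + 2 s}{9} = \frac{2}{9} + \left(\frac{G}{9} + \frac{2 s}{9}\right) = \frac{2}{9} + \frac{G}{9} + \frac{2 s}{9}$)
$K = 4$ ($K = 0 + 4 = 4$)
$p{\left(F \right)} = 25 - F + 2 F \left(33 + F\right)$ ($p{\left(F \right)} = 2 F \left(33 + F\right) - \left(-25 + F\right) = 25 - F + 2 F \left(33 + F\right)$)
$p{\left(K \right)} - H{\left(-6,d{\left(-3 \right)} \right)} = \left(25 + 2 \cdot 4^{2} + 65 \cdot 4\right) - \left(\frac{2}{9} + \frac{1}{9} \left(-6\right) + \frac{2}{9} \left(-3\right)\right) = \left(25 + 2 \cdot 16 + 260\right) - \left(\frac{2}{9} - \frac{2}{3} - \frac{2}{3}\right) = \left(25 + 32 + 260\right) - - \frac{10}{9} = 317 + \frac{10}{9} = \frac{2863}{9}$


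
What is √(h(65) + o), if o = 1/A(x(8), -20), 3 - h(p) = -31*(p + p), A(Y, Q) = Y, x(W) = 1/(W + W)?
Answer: √4049 ≈ 63.632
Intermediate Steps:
x(W) = 1/(2*W)
h(p) = 3 + 62*p (h(p) = 3 - (-31)*(p + p) = 3 - (-31)*2*p = 3 - (-62)*p = 3 + 62*p)
o = 16 (o = 1/((½)/8) = 1/((½)*(⅛)) = 1/(1/16) = 16)
√(h(65) + o) = √((3 + 62*65) + 16) = √((3 + 4030) + 16) = √(4033 + 16) = √4049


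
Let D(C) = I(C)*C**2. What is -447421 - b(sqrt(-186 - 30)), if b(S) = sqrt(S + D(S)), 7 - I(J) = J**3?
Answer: -447421 - sqrt(-1512 - 279930*I*sqrt(6)) ≈ -4.4801e+5 + 586.17*I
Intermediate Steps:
I(J) = 7 - J**3
D(C) = C**2*(7 - C**3) (D(C) = (7 - C**3)*C**2 = C**2*(7 - C**3))
b(S) = sqrt(S + S**2*(7 - S**3))
-447421 - b(sqrt(-186 - 30)) = -447421 - sqrt(sqrt(-186 - 30)*(1 - sqrt(-186 - 30)*(-7 + (sqrt(-186 - 30))**3))) = -447421 - sqrt(sqrt(-216)*(1 - sqrt(-216)*(-7 + (sqrt(-216))**3))) = -447421 - sqrt((6*I*sqrt(6))*(1 - 6*I*sqrt(6)*(-7 + (6*I*sqrt(6))**3))) = -447421 - sqrt((6*I*sqrt(6))*(1 - 6*I*sqrt(6)*(-7 - 1296*I*sqrt(6)))) = -447421 - sqrt(6*I*sqrt(6)*(1 - 6*I*sqrt(6)*(-7 - 1296*I*sqrt(6)))) = -447421 - 6**(3/4)*sqrt(I*(1 - 6*I*sqrt(6)*(-7 - 1296*I*sqrt(6))))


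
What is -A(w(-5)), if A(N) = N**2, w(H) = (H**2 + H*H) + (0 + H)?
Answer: -2025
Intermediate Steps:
w(H) = H + 2*H**2 (w(H) = (H**2 + H**2) + H = 2*H**2 + H = H + 2*H**2)
-A(w(-5)) = -(-5*(1 + 2*(-5)))**2 = -(-5*(1 - 10))**2 = -(-5*(-9))**2 = -1*45**2 = -1*2025 = -2025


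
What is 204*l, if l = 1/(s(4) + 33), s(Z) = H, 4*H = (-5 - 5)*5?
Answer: 408/41 ≈ 9.9512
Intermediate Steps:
H = -25/2 (H = ((-5 - 5)*5)/4 = (-10*5)/4 = (1/4)*(-50) = -25/2 ≈ -12.500)
s(Z) = -25/2
l = 2/41 (l = 1/(-25/2 + 33) = 1/(41/2) = 2/41 ≈ 0.048781)
204*l = 204*(2/41) = 408/41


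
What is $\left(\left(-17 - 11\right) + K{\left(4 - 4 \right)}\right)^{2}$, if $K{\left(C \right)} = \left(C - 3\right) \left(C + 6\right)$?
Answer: $2116$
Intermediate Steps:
$K{\left(C \right)} = \left(-3 + C\right) \left(6 + C\right)$
$\left(\left(-17 - 11\right) + K{\left(4 - 4 \right)}\right)^{2} = \left(\left(-17 - 11\right) + \left(-18 + \left(4 - 4\right)^{2} + 3 \left(4 - 4\right)\right)\right)^{2} = \left(-28 + \left(-18 + 0^{2} + 3 \cdot 0\right)\right)^{2} = \left(-28 + \left(-18 + 0 + 0\right)\right)^{2} = \left(-28 - 18\right)^{2} = \left(-46\right)^{2} = 2116$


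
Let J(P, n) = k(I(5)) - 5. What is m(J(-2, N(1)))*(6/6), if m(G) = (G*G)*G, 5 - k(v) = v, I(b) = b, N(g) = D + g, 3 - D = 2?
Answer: -125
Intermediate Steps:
D = 1 (D = 3 - 1*2 = 3 - 2 = 1)
N(g) = 1 + g
k(v) = 5 - v
J(P, n) = -5 (J(P, n) = (5 - 1*5) - 5 = (5 - 5) - 5 = 0 - 5 = -5)
m(G) = G**3 (m(G) = G**2*G = G**3)
m(J(-2, N(1)))*(6/6) = (-5)**3*(6/6) = -750/6 = -125*1 = -125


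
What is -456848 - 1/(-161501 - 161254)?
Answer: -147449976239/322755 ≈ -4.5685e+5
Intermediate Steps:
-456848 - 1/(-161501 - 161254) = -456848 - 1/(-322755) = -456848 - 1*(-1/322755) = -456848 + 1/322755 = -147449976239/322755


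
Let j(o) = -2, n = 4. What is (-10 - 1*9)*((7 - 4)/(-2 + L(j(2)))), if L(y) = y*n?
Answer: 57/10 ≈ 5.7000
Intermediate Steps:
L(y) = 4*y (L(y) = y*4 = 4*y)
(-10 - 1*9)*((7 - 4)/(-2 + L(j(2)))) = (-10 - 1*9)*((7 - 4)/(-2 + 4*(-2))) = (-10 - 9)*(3/(-2 - 8)) = -57/(-10) = -57*(-1)/10 = -19*(-3/10) = 57/10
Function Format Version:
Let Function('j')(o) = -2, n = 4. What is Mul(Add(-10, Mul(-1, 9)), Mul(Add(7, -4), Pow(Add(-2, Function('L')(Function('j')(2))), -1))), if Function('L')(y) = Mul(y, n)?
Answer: Rational(57, 10) ≈ 5.7000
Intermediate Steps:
Function('L')(y) = Mul(4, y) (Function('L')(y) = Mul(y, 4) = Mul(4, y))
Mul(Add(-10, Mul(-1, 9)), Mul(Add(7, -4), Pow(Add(-2, Function('L')(Function('j')(2))), -1))) = Mul(Add(-10, Mul(-1, 9)), Mul(Add(7, -4), Pow(Add(-2, Mul(4, -2)), -1))) = Mul(Add(-10, -9), Mul(3, Pow(Add(-2, -8), -1))) = Mul(-19, Mul(3, Pow(-10, -1))) = Mul(-19, Mul(3, Rational(-1, 10))) = Mul(-19, Rational(-3, 10)) = Rational(57, 10)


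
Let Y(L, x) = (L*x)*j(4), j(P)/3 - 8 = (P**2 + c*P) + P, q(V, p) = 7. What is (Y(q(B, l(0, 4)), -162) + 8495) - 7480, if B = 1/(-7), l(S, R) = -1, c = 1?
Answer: -107849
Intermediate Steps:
B = -1/7 ≈ -0.14286
j(P) = 24 + 3*P**2 + 6*P (j(P) = 24 + 3*((P**2 + 1*P) + P) = 24 + 3*((P**2 + P) + P) = 24 + 3*((P + P**2) + P) = 24 + 3*(P**2 + 2*P) = 24 + (3*P**2 + 6*P) = 24 + 3*P**2 + 6*P)
Y(L, x) = 96*L*x (Y(L, x) = (L*x)*(24 + 3*4**2 + 6*4) = (L*x)*(24 + 3*16 + 24) = (L*x)*(24 + 48 + 24) = (L*x)*96 = 96*L*x)
(Y(q(B, l(0, 4)), -162) + 8495) - 7480 = (96*7*(-162) + 8495) - 7480 = (-108864 + 8495) - 7480 = -100369 - 7480 = -107849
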